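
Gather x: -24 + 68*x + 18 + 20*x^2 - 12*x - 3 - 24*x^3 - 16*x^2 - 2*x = -24*x^3 + 4*x^2 + 54*x - 9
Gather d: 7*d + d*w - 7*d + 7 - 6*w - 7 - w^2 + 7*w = d*w - w^2 + w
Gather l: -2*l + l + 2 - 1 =1 - l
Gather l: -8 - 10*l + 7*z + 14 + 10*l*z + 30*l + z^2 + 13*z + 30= l*(10*z + 20) + z^2 + 20*z + 36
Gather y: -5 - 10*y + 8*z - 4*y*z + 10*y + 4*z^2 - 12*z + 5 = -4*y*z + 4*z^2 - 4*z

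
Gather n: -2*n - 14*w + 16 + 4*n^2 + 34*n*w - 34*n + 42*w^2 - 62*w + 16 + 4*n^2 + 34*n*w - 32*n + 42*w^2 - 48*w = 8*n^2 + n*(68*w - 68) + 84*w^2 - 124*w + 32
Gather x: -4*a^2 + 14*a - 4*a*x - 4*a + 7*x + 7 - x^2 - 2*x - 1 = -4*a^2 + 10*a - x^2 + x*(5 - 4*a) + 6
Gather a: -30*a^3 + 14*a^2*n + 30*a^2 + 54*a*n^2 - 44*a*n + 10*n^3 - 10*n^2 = -30*a^3 + a^2*(14*n + 30) + a*(54*n^2 - 44*n) + 10*n^3 - 10*n^2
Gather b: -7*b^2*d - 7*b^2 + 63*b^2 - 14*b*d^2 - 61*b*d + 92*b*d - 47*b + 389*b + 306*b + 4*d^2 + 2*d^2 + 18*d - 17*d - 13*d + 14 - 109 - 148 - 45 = b^2*(56 - 7*d) + b*(-14*d^2 + 31*d + 648) + 6*d^2 - 12*d - 288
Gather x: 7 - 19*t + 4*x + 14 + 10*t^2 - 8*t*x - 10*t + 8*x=10*t^2 - 29*t + x*(12 - 8*t) + 21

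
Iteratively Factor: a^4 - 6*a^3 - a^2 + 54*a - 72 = (a - 3)*(a^3 - 3*a^2 - 10*a + 24) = (a - 4)*(a - 3)*(a^2 + a - 6) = (a - 4)*(a - 3)*(a + 3)*(a - 2)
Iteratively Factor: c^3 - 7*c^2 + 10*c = (c - 2)*(c^2 - 5*c) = (c - 5)*(c - 2)*(c)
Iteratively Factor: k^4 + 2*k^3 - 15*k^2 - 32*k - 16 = (k - 4)*(k^3 + 6*k^2 + 9*k + 4) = (k - 4)*(k + 1)*(k^2 + 5*k + 4) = (k - 4)*(k + 1)*(k + 4)*(k + 1)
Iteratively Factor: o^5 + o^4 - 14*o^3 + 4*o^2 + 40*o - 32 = (o - 1)*(o^4 + 2*o^3 - 12*o^2 - 8*o + 32) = (o - 1)*(o + 2)*(o^3 - 12*o + 16) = (o - 2)*(o - 1)*(o + 2)*(o^2 + 2*o - 8) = (o - 2)^2*(o - 1)*(o + 2)*(o + 4)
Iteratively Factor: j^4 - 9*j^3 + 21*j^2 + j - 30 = (j - 2)*(j^3 - 7*j^2 + 7*j + 15) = (j - 3)*(j - 2)*(j^2 - 4*j - 5) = (j - 3)*(j - 2)*(j + 1)*(j - 5)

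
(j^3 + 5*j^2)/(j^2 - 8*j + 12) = j^2*(j + 5)/(j^2 - 8*j + 12)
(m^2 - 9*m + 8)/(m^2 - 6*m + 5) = (m - 8)/(m - 5)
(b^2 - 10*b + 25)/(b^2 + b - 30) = (b - 5)/(b + 6)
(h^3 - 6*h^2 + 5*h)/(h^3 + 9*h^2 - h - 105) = h*(h^2 - 6*h + 5)/(h^3 + 9*h^2 - h - 105)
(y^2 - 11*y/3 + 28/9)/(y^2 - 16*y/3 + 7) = (y - 4/3)/(y - 3)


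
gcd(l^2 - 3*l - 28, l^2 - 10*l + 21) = l - 7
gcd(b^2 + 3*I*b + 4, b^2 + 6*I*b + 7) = b - I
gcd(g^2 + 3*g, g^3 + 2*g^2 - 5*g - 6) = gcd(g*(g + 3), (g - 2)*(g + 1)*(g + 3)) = g + 3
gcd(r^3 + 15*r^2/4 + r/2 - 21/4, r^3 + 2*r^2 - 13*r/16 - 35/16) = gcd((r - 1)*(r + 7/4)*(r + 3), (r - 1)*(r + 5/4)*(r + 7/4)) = r^2 + 3*r/4 - 7/4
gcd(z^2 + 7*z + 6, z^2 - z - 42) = z + 6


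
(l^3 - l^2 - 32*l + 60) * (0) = 0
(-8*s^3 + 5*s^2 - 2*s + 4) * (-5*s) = 40*s^4 - 25*s^3 + 10*s^2 - 20*s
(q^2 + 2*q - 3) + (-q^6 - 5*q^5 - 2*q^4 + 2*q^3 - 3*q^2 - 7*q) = -q^6 - 5*q^5 - 2*q^4 + 2*q^3 - 2*q^2 - 5*q - 3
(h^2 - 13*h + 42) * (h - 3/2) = h^3 - 29*h^2/2 + 123*h/2 - 63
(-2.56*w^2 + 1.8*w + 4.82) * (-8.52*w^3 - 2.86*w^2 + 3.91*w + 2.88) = 21.8112*w^5 - 8.0144*w^4 - 56.224*w^3 - 14.12*w^2 + 24.0302*w + 13.8816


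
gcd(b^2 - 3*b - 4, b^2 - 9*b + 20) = b - 4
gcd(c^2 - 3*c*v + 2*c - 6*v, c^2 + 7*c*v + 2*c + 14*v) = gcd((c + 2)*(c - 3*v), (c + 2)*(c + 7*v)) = c + 2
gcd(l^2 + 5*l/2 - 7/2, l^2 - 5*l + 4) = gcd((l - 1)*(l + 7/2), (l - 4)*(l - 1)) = l - 1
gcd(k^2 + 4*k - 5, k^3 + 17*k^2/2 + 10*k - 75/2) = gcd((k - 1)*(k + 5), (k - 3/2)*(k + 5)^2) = k + 5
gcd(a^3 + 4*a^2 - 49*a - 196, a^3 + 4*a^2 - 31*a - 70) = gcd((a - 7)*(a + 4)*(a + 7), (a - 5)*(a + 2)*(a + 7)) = a + 7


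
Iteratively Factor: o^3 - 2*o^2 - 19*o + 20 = (o - 5)*(o^2 + 3*o - 4) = (o - 5)*(o - 1)*(o + 4)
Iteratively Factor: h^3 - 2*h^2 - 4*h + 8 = (h - 2)*(h^2 - 4) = (h - 2)^2*(h + 2)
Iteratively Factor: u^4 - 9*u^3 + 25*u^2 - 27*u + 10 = (u - 5)*(u^3 - 4*u^2 + 5*u - 2) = (u - 5)*(u - 2)*(u^2 - 2*u + 1) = (u - 5)*(u - 2)*(u - 1)*(u - 1)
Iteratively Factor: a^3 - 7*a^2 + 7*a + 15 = (a - 5)*(a^2 - 2*a - 3) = (a - 5)*(a + 1)*(a - 3)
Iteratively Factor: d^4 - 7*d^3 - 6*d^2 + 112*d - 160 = (d - 2)*(d^3 - 5*d^2 - 16*d + 80) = (d - 5)*(d - 2)*(d^2 - 16) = (d - 5)*(d - 4)*(d - 2)*(d + 4)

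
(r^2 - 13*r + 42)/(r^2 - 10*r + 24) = (r - 7)/(r - 4)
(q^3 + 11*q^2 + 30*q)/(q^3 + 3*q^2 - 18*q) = (q + 5)/(q - 3)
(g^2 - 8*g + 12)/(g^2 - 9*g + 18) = (g - 2)/(g - 3)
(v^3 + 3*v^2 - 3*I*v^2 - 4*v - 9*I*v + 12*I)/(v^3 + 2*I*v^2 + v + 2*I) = (v^3 + 3*v^2*(1 - I) - v*(4 + 9*I) + 12*I)/(v^3 + 2*I*v^2 + v + 2*I)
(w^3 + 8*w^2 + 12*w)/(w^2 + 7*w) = (w^2 + 8*w + 12)/(w + 7)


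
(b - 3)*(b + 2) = b^2 - b - 6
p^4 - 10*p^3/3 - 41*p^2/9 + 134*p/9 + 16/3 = (p - 3)*(p - 8/3)*(p + 1/3)*(p + 2)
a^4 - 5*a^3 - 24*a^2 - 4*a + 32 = (a - 8)*(a - 1)*(a + 2)^2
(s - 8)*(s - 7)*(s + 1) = s^3 - 14*s^2 + 41*s + 56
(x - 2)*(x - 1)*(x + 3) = x^3 - 7*x + 6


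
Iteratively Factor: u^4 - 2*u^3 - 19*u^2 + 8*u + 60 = (u + 2)*(u^3 - 4*u^2 - 11*u + 30) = (u - 5)*(u + 2)*(u^2 + u - 6) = (u - 5)*(u + 2)*(u + 3)*(u - 2)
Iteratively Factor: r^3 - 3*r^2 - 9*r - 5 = (r + 1)*(r^2 - 4*r - 5) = (r - 5)*(r + 1)*(r + 1)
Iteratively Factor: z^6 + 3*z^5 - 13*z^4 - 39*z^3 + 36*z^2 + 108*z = (z + 3)*(z^5 - 13*z^3 + 36*z) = (z - 3)*(z + 3)*(z^4 + 3*z^3 - 4*z^2 - 12*z) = (z - 3)*(z + 3)^2*(z^3 - 4*z) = (z - 3)*(z - 2)*(z + 3)^2*(z^2 + 2*z) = (z - 3)*(z - 2)*(z + 2)*(z + 3)^2*(z)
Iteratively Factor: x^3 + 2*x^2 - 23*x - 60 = (x + 4)*(x^2 - 2*x - 15) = (x - 5)*(x + 4)*(x + 3)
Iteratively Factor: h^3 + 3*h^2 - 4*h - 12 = (h + 3)*(h^2 - 4) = (h - 2)*(h + 3)*(h + 2)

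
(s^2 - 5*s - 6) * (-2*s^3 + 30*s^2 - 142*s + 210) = -2*s^5 + 40*s^4 - 280*s^3 + 740*s^2 - 198*s - 1260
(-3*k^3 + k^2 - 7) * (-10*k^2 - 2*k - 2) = 30*k^5 - 4*k^4 + 4*k^3 + 68*k^2 + 14*k + 14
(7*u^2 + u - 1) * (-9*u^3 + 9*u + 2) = -63*u^5 - 9*u^4 + 72*u^3 + 23*u^2 - 7*u - 2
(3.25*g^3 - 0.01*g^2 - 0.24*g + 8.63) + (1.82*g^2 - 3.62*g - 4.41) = 3.25*g^3 + 1.81*g^2 - 3.86*g + 4.22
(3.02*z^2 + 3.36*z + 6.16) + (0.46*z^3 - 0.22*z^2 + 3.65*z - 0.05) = 0.46*z^3 + 2.8*z^2 + 7.01*z + 6.11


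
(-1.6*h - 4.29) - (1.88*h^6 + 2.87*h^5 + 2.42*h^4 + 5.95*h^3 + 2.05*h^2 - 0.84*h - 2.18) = -1.88*h^6 - 2.87*h^5 - 2.42*h^4 - 5.95*h^3 - 2.05*h^2 - 0.76*h - 2.11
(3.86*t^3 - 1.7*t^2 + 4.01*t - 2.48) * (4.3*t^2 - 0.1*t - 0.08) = 16.598*t^5 - 7.696*t^4 + 17.1042*t^3 - 10.929*t^2 - 0.0728*t + 0.1984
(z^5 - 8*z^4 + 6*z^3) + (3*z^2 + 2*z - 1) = z^5 - 8*z^4 + 6*z^3 + 3*z^2 + 2*z - 1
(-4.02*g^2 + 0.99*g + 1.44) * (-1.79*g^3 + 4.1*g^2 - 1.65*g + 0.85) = 7.1958*g^5 - 18.2541*g^4 + 8.1144*g^3 + 0.8535*g^2 - 1.5345*g + 1.224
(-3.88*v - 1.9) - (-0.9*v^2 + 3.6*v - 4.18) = 0.9*v^2 - 7.48*v + 2.28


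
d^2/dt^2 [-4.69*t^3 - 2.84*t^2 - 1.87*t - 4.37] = -28.14*t - 5.68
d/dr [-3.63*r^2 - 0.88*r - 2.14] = -7.26*r - 0.88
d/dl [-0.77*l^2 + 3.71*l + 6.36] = 3.71 - 1.54*l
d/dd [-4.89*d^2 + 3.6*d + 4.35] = 3.6 - 9.78*d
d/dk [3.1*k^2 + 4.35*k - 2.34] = 6.2*k + 4.35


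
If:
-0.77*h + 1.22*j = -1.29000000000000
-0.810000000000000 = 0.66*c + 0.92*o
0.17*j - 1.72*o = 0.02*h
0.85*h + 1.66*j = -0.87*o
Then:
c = -1.15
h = 0.95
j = -0.46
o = -0.06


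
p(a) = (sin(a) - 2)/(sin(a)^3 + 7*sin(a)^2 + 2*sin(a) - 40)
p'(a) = (sin(a) - 2)*(-3*sin(a)^2*cos(a) - 14*sin(a)*cos(a) - 2*cos(a))/(sin(a)^3 + 7*sin(a)^2 + 2*sin(a) - 40)^2 + cos(a)/(sin(a)^3 + 7*sin(a)^2 + 2*sin(a) - 40) = -(2*sin(a) + 9)*cos(a)/((sin(a) + 4)^2*(sin(a) + 5)^2)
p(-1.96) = 0.08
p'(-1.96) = 0.02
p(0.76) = 0.04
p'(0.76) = -0.01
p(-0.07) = 0.05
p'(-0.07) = -0.02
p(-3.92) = 0.04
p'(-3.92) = 0.01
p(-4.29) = 0.03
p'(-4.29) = 0.01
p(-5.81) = 0.04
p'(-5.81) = -0.01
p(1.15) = 0.03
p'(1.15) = -0.01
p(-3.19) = 0.05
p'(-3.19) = 0.02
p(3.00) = 0.05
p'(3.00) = 0.02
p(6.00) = 0.06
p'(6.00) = -0.03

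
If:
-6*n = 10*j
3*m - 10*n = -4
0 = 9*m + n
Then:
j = -36/155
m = -4/93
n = 12/31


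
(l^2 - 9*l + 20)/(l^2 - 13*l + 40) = (l - 4)/(l - 8)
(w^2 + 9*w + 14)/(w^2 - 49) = (w + 2)/(w - 7)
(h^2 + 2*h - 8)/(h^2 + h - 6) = (h + 4)/(h + 3)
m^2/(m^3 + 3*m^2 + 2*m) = m/(m^2 + 3*m + 2)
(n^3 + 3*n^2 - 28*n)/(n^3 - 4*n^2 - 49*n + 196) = n/(n - 7)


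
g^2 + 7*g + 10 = (g + 2)*(g + 5)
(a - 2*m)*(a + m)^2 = a^3 - 3*a*m^2 - 2*m^3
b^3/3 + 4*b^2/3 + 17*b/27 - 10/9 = (b/3 + 1)*(b - 2/3)*(b + 5/3)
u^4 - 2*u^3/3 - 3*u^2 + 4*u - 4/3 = (u - 1)^2*(u - 2/3)*(u + 2)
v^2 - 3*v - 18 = (v - 6)*(v + 3)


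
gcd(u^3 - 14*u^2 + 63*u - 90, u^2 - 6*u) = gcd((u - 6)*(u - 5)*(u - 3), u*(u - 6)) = u - 6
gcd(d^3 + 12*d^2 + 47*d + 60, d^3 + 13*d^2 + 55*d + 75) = d^2 + 8*d + 15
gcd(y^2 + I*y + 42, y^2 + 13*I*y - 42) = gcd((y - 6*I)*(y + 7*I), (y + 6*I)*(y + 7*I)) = y + 7*I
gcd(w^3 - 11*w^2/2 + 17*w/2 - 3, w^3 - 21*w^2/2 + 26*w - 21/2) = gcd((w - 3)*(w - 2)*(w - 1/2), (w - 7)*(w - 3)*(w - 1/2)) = w^2 - 7*w/2 + 3/2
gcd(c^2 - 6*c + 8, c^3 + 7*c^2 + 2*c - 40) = c - 2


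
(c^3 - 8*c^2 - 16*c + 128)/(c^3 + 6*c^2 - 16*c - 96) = (c - 8)/(c + 6)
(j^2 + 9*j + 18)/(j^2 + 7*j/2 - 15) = 2*(j + 3)/(2*j - 5)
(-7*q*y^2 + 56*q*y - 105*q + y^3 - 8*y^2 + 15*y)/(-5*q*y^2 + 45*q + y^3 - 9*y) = (-7*q*y + 35*q + y^2 - 5*y)/(-5*q*y - 15*q + y^2 + 3*y)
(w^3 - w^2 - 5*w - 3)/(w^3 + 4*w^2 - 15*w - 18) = (w + 1)/(w + 6)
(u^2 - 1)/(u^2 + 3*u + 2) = (u - 1)/(u + 2)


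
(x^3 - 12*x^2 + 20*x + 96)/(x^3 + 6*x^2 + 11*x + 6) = (x^2 - 14*x + 48)/(x^2 + 4*x + 3)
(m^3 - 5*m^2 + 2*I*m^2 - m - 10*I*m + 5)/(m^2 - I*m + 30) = (m^3 + m^2*(-5 + 2*I) - m*(1 + 10*I) + 5)/(m^2 - I*m + 30)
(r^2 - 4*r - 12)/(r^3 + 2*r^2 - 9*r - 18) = (r - 6)/(r^2 - 9)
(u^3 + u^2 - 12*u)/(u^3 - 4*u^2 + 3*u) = (u + 4)/(u - 1)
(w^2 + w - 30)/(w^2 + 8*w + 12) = (w - 5)/(w + 2)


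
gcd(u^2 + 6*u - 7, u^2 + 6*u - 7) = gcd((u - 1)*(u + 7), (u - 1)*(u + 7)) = u^2 + 6*u - 7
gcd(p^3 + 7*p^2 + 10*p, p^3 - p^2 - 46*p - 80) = p^2 + 7*p + 10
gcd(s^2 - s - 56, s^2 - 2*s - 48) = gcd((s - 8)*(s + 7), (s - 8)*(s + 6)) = s - 8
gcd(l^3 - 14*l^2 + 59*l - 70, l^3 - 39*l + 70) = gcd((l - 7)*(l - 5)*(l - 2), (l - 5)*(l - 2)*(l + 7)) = l^2 - 7*l + 10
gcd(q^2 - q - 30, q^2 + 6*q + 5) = q + 5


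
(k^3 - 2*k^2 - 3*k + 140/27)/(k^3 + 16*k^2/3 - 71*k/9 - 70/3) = (k - 4/3)/(k + 6)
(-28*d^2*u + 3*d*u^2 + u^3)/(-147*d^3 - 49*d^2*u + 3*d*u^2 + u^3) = u*(-4*d + u)/(-21*d^2 - 4*d*u + u^2)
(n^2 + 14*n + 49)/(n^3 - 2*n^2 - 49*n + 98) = (n + 7)/(n^2 - 9*n + 14)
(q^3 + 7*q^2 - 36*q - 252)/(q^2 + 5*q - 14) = (q^2 - 36)/(q - 2)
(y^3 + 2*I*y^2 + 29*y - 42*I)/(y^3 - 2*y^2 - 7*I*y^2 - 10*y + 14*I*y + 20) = (y^2 + 4*I*y + 21)/(y^2 - y*(2 + 5*I) + 10*I)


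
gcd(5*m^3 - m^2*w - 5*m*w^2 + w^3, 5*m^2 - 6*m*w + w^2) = 5*m^2 - 6*m*w + w^2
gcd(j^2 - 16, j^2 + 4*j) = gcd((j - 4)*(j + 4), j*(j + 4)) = j + 4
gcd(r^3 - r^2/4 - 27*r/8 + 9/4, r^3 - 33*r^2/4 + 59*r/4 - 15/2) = 1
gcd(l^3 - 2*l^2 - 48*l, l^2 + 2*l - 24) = l + 6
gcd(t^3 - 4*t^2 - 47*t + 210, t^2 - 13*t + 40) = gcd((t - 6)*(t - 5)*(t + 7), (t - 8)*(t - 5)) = t - 5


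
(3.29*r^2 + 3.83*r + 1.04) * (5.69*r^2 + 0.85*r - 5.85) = 18.7201*r^4 + 24.5892*r^3 - 10.0734*r^2 - 21.5215*r - 6.084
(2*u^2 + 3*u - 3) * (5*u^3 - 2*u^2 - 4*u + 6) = 10*u^5 + 11*u^4 - 29*u^3 + 6*u^2 + 30*u - 18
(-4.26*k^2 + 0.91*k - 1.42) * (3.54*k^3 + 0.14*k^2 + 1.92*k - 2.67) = -15.0804*k^5 + 2.625*k^4 - 13.0786*k^3 + 12.9226*k^2 - 5.1561*k + 3.7914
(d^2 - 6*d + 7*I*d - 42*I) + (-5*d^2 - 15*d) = -4*d^2 - 21*d + 7*I*d - 42*I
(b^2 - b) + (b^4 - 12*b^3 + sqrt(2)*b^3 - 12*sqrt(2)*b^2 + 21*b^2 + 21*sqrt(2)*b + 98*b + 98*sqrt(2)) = b^4 - 12*b^3 + sqrt(2)*b^3 - 12*sqrt(2)*b^2 + 22*b^2 + 21*sqrt(2)*b + 97*b + 98*sqrt(2)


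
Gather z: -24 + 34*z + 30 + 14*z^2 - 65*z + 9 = 14*z^2 - 31*z + 15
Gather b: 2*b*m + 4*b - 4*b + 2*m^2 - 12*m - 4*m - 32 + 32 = 2*b*m + 2*m^2 - 16*m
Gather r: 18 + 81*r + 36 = 81*r + 54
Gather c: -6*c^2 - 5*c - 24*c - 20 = -6*c^2 - 29*c - 20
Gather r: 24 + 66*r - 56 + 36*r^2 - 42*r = 36*r^2 + 24*r - 32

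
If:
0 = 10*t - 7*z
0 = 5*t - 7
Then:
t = 7/5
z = 2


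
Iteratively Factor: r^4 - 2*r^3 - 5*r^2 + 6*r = (r - 3)*(r^3 + r^2 - 2*r) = (r - 3)*(r - 1)*(r^2 + 2*r) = (r - 3)*(r - 1)*(r + 2)*(r)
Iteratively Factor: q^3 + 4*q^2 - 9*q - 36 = (q + 4)*(q^2 - 9) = (q - 3)*(q + 4)*(q + 3)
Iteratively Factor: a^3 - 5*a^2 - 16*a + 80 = (a + 4)*(a^2 - 9*a + 20) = (a - 5)*(a + 4)*(a - 4)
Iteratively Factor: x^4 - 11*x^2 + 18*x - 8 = (x + 4)*(x^3 - 4*x^2 + 5*x - 2) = (x - 1)*(x + 4)*(x^2 - 3*x + 2) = (x - 1)^2*(x + 4)*(x - 2)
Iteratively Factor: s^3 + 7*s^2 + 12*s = (s)*(s^2 + 7*s + 12) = s*(s + 4)*(s + 3)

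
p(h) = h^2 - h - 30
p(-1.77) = -25.10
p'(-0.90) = -2.80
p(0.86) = -30.12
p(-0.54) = -29.17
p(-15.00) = 210.00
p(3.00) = -24.00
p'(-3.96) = -8.92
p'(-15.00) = -31.00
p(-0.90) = -28.29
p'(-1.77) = -4.54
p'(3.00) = 5.00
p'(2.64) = 4.28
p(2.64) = -25.67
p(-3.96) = -10.36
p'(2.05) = 3.10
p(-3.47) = -14.49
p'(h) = 2*h - 1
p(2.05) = -27.85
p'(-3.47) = -7.94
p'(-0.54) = -2.08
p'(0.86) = 0.72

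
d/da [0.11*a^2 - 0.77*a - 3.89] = 0.22*a - 0.77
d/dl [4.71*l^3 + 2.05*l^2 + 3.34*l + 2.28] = 14.13*l^2 + 4.1*l + 3.34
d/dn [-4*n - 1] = -4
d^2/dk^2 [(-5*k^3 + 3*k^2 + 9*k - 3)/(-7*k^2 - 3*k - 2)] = 2*(-403*k^3 + 657*k^2 + 627*k + 27)/(343*k^6 + 441*k^5 + 483*k^4 + 279*k^3 + 138*k^2 + 36*k + 8)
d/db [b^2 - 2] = 2*b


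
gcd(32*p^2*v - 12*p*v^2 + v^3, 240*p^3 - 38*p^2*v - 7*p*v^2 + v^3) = 8*p - v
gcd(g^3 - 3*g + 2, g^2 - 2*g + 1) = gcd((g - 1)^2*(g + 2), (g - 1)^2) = g^2 - 2*g + 1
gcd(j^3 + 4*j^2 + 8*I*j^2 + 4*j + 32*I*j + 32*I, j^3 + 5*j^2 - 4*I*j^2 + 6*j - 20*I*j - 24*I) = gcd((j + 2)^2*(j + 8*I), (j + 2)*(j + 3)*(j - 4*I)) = j + 2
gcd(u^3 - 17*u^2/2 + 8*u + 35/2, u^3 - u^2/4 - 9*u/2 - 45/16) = u - 5/2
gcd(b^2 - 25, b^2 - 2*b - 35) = b + 5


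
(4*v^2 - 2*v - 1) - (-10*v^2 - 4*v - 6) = 14*v^2 + 2*v + 5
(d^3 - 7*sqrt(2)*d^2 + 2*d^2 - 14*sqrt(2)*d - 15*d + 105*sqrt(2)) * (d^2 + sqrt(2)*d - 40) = d^5 - 6*sqrt(2)*d^4 + 2*d^4 - 69*d^3 - 12*sqrt(2)*d^3 - 108*d^2 + 370*sqrt(2)*d^2 + 560*sqrt(2)*d + 810*d - 4200*sqrt(2)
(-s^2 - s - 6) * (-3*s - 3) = 3*s^3 + 6*s^2 + 21*s + 18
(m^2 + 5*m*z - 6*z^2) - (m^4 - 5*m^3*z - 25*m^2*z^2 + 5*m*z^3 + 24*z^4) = -m^4 + 5*m^3*z + 25*m^2*z^2 + m^2 - 5*m*z^3 + 5*m*z - 24*z^4 - 6*z^2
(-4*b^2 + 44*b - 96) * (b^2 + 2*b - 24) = -4*b^4 + 36*b^3 + 88*b^2 - 1248*b + 2304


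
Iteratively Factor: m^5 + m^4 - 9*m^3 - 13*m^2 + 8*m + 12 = (m - 1)*(m^4 + 2*m^3 - 7*m^2 - 20*m - 12) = (m - 3)*(m - 1)*(m^3 + 5*m^2 + 8*m + 4) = (m - 3)*(m - 1)*(m + 1)*(m^2 + 4*m + 4) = (m - 3)*(m - 1)*(m + 1)*(m + 2)*(m + 2)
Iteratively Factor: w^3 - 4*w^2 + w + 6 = (w - 2)*(w^2 - 2*w - 3) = (w - 2)*(w + 1)*(w - 3)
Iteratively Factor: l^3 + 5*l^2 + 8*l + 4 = (l + 1)*(l^2 + 4*l + 4) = (l + 1)*(l + 2)*(l + 2)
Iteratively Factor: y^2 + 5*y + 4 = (y + 4)*(y + 1)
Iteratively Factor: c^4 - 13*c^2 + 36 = (c - 3)*(c^3 + 3*c^2 - 4*c - 12) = (c - 3)*(c + 2)*(c^2 + c - 6) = (c - 3)*(c + 2)*(c + 3)*(c - 2)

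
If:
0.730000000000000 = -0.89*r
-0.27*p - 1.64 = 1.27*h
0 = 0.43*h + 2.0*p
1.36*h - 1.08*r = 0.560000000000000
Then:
No Solution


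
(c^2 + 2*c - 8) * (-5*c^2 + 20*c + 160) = -5*c^4 + 10*c^3 + 240*c^2 + 160*c - 1280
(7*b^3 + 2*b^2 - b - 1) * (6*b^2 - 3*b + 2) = 42*b^5 - 9*b^4 + 2*b^3 + b^2 + b - 2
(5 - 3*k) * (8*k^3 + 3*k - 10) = -24*k^4 + 40*k^3 - 9*k^2 + 45*k - 50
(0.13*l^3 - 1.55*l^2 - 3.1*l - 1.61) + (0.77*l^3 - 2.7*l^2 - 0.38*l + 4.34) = 0.9*l^3 - 4.25*l^2 - 3.48*l + 2.73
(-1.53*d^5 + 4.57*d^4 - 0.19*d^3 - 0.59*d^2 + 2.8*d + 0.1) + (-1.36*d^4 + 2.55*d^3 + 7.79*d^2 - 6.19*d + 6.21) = -1.53*d^5 + 3.21*d^4 + 2.36*d^3 + 7.2*d^2 - 3.39*d + 6.31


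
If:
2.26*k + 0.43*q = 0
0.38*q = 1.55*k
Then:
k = 0.00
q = 0.00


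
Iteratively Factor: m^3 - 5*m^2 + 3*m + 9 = (m + 1)*(m^2 - 6*m + 9) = (m - 3)*(m + 1)*(m - 3)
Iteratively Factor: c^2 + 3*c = (c)*(c + 3)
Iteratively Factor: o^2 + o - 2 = (o + 2)*(o - 1)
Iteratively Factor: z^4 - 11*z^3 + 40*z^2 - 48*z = (z - 3)*(z^3 - 8*z^2 + 16*z) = z*(z - 3)*(z^2 - 8*z + 16) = z*(z - 4)*(z - 3)*(z - 4)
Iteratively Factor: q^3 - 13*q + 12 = (q - 1)*(q^2 + q - 12) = (q - 3)*(q - 1)*(q + 4)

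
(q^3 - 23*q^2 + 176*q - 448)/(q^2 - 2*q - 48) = (q^2 - 15*q + 56)/(q + 6)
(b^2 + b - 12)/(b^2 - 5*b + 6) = (b + 4)/(b - 2)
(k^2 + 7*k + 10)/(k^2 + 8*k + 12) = (k + 5)/(k + 6)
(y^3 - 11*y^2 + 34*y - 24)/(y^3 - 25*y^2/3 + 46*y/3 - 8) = 3*(y - 4)/(3*y - 4)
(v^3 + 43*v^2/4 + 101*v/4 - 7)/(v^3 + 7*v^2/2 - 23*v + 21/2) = (4*v^2 + 15*v - 4)/(2*(2*v^2 - 7*v + 3))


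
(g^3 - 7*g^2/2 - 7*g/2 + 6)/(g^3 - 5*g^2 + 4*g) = (g + 3/2)/g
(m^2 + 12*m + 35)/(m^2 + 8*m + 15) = (m + 7)/(m + 3)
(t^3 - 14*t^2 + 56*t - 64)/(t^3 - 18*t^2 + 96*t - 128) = (t - 4)/(t - 8)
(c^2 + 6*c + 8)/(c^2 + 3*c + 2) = (c + 4)/(c + 1)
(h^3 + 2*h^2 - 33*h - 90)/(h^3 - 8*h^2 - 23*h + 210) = (h + 3)/(h - 7)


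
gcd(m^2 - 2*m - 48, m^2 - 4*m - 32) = m - 8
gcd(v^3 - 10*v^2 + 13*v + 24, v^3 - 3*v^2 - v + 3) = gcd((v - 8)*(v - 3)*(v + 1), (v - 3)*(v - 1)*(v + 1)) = v^2 - 2*v - 3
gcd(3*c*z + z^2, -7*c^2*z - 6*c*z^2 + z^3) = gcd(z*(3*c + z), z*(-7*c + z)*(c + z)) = z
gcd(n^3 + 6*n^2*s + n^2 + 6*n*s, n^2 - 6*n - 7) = n + 1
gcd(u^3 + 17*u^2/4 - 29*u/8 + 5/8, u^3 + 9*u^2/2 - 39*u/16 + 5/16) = u^2 + 19*u/4 - 5/4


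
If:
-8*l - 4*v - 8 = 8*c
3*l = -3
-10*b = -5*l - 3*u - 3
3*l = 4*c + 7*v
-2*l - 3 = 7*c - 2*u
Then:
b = 53/200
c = 3/10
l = -1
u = 31/20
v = -3/5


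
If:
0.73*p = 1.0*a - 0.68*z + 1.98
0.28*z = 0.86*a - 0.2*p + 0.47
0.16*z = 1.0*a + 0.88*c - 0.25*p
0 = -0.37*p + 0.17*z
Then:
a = 0.52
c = 0.18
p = 1.13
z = 2.46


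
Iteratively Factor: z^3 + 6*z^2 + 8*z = (z)*(z^2 + 6*z + 8) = z*(z + 2)*(z + 4)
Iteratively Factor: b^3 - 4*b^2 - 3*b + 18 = (b - 3)*(b^2 - b - 6) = (b - 3)^2*(b + 2)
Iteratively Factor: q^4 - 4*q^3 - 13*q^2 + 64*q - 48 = (q - 4)*(q^3 - 13*q + 12) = (q - 4)*(q - 3)*(q^2 + 3*q - 4) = (q - 4)*(q - 3)*(q - 1)*(q + 4)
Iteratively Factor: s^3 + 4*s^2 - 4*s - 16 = (s - 2)*(s^2 + 6*s + 8) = (s - 2)*(s + 2)*(s + 4)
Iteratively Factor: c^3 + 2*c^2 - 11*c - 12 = (c + 1)*(c^2 + c - 12) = (c + 1)*(c + 4)*(c - 3)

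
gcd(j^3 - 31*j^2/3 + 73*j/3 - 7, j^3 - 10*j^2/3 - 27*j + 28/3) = j^2 - 22*j/3 + 7/3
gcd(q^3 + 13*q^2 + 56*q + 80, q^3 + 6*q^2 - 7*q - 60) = q^2 + 9*q + 20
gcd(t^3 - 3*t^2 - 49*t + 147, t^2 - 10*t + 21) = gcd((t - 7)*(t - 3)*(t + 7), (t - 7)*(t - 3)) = t^2 - 10*t + 21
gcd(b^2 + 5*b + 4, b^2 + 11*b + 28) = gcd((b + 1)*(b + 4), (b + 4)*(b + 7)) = b + 4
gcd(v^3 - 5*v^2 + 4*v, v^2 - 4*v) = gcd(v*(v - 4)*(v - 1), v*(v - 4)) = v^2 - 4*v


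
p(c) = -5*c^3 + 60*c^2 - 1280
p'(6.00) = 180.00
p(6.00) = -200.00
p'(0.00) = 0.00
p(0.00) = -1280.00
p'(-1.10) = -150.15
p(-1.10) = -1200.74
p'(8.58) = -74.65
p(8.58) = -21.16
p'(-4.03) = -727.21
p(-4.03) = 21.71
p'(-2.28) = -351.58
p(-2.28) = -908.83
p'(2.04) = 182.38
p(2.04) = -1072.75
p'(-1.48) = -210.46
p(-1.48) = -1132.37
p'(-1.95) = -291.04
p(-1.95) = -1014.78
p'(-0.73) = -95.59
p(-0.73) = -1246.08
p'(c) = -15*c^2 + 120*c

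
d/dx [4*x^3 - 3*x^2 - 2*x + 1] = 12*x^2 - 6*x - 2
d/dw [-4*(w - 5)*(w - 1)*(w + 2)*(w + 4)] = -16*w^3 + 184*w + 72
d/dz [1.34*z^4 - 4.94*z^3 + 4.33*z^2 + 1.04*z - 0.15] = 5.36*z^3 - 14.82*z^2 + 8.66*z + 1.04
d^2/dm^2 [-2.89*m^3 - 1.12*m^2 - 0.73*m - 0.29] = -17.34*m - 2.24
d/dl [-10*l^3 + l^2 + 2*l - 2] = -30*l^2 + 2*l + 2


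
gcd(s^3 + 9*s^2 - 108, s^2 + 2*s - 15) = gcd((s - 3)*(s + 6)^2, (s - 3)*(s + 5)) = s - 3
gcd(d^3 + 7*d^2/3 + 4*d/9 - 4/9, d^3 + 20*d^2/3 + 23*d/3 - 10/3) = d^2 + 5*d/3 - 2/3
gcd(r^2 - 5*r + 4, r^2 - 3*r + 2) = r - 1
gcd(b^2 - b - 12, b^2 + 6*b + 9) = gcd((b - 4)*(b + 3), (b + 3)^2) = b + 3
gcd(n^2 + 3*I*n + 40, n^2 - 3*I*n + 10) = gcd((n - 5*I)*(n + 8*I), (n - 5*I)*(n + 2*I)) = n - 5*I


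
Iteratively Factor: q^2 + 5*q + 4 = (q + 4)*(q + 1)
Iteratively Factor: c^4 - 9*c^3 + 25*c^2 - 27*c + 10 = (c - 1)*(c^3 - 8*c^2 + 17*c - 10) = (c - 5)*(c - 1)*(c^2 - 3*c + 2) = (c - 5)*(c - 1)^2*(c - 2)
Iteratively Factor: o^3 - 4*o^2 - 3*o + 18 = (o - 3)*(o^2 - o - 6) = (o - 3)^2*(o + 2)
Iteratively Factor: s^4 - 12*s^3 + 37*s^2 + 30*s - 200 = (s + 2)*(s^3 - 14*s^2 + 65*s - 100) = (s - 4)*(s + 2)*(s^2 - 10*s + 25) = (s - 5)*(s - 4)*(s + 2)*(s - 5)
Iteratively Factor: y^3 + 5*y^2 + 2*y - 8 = (y + 2)*(y^2 + 3*y - 4) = (y + 2)*(y + 4)*(y - 1)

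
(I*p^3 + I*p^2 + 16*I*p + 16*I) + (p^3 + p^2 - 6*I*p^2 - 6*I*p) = p^3 + I*p^3 + p^2 - 5*I*p^2 + 10*I*p + 16*I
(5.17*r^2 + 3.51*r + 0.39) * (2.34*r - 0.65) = 12.0978*r^3 + 4.8529*r^2 - 1.3689*r - 0.2535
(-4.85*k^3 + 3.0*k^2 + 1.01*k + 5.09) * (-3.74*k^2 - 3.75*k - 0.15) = 18.139*k^5 + 6.9675*k^4 - 14.2999*k^3 - 23.2741*k^2 - 19.239*k - 0.7635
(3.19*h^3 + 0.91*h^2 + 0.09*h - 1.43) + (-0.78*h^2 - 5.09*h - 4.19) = 3.19*h^3 + 0.13*h^2 - 5.0*h - 5.62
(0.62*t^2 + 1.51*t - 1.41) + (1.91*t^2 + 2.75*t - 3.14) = 2.53*t^2 + 4.26*t - 4.55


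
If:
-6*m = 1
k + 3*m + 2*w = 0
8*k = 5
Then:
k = 5/8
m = -1/6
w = -1/16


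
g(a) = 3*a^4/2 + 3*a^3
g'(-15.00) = -18225.00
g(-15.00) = 65812.50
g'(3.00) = 243.00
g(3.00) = 202.50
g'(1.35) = 31.16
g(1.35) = 12.36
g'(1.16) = 21.48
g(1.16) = 7.40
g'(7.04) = 2539.54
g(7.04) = 4731.27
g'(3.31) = 316.19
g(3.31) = 288.85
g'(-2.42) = -32.33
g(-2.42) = 8.93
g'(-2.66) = -49.25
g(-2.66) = 18.63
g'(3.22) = 293.63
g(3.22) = 261.41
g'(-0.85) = 2.82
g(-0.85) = -1.06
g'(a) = 6*a^3 + 9*a^2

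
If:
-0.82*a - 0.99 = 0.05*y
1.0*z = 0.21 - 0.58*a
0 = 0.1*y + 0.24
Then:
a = -1.06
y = -2.40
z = 0.83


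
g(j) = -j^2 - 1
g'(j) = -2*j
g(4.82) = -24.23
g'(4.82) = -9.64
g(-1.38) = -2.90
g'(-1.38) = 2.76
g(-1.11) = -2.23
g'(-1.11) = 2.22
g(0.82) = -1.67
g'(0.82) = -1.64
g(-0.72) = -1.52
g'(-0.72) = 1.44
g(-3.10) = -10.61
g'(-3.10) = 6.20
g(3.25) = -11.56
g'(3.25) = -6.50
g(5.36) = -29.73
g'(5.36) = -10.72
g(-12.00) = -145.00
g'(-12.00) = 24.00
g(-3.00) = -10.00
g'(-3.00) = 6.00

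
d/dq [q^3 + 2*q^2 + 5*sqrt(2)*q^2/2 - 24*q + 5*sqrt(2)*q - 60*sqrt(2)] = 3*q^2 + 4*q + 5*sqrt(2)*q - 24 + 5*sqrt(2)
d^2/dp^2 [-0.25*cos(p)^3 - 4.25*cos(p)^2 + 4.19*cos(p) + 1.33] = -4.0025*cos(p) + 8.5*cos(2*p) + 0.5625*cos(3*p)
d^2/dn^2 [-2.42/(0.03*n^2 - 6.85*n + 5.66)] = (0.004356*n^2 - 0.99462*n - 2.42*(0.06*n - 6.85)*(0.12*n - 13.7) + 0.821832)/(0.03*n^2 - 6.85*n + 5.66)^3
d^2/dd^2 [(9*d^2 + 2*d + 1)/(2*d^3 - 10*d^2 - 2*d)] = (9*d^6 + 6*d^5 + 3*d^4 - 33*d^3 + 72*d^2 + 15*d + 1)/(d^3*(d^6 - 15*d^5 + 72*d^4 - 95*d^3 - 72*d^2 - 15*d - 1))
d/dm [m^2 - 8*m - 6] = 2*m - 8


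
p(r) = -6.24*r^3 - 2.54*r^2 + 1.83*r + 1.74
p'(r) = -18.72*r^2 - 5.08*r + 1.83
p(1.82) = -40.96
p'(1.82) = -69.42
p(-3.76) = 290.65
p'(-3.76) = -243.73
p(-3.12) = 160.82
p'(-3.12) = -164.55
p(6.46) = -1774.65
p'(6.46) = -812.20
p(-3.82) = 305.52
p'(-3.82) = -251.93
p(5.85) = -1323.74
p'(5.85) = -668.53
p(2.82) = -153.24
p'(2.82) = -161.36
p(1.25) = -12.13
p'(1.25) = -33.77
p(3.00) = -184.11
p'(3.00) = -181.89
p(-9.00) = 4328.49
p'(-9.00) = -1468.77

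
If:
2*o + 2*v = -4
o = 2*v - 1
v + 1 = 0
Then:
No Solution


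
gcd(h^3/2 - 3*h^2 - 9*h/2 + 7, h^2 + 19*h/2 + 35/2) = 1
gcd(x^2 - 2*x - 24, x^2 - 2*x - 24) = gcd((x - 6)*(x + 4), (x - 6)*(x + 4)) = x^2 - 2*x - 24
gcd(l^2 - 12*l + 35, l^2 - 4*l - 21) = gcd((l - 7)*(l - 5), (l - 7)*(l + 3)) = l - 7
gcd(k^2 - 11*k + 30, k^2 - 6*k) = k - 6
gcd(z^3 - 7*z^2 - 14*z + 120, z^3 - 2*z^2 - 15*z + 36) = z + 4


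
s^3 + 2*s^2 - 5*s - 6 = (s - 2)*(s + 1)*(s + 3)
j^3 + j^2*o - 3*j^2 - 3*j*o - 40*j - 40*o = (j - 8)*(j + 5)*(j + o)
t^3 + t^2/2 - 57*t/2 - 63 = (t - 6)*(t + 3)*(t + 7/2)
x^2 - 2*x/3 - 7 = (x - 3)*(x + 7/3)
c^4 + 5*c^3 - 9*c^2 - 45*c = c*(c - 3)*(c + 3)*(c + 5)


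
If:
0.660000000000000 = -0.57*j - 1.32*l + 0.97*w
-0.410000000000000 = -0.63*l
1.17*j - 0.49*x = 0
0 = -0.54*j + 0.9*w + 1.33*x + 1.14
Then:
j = -0.81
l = 0.65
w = 1.09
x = -1.92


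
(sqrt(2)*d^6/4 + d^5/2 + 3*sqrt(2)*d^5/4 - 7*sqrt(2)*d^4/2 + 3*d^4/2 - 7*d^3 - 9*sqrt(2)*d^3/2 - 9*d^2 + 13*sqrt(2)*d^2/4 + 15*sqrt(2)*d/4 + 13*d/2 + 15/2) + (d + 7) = sqrt(2)*d^6/4 + d^5/2 + 3*sqrt(2)*d^5/4 - 7*sqrt(2)*d^4/2 + 3*d^4/2 - 7*d^3 - 9*sqrt(2)*d^3/2 - 9*d^2 + 13*sqrt(2)*d^2/4 + 15*sqrt(2)*d/4 + 15*d/2 + 29/2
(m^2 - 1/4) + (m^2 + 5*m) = 2*m^2 + 5*m - 1/4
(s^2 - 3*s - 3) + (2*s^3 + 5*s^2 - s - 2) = 2*s^3 + 6*s^2 - 4*s - 5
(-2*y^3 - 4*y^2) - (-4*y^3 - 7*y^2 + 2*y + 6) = 2*y^3 + 3*y^2 - 2*y - 6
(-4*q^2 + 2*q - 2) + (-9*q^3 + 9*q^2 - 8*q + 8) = -9*q^3 + 5*q^2 - 6*q + 6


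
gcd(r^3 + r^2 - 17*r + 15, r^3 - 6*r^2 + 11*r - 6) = r^2 - 4*r + 3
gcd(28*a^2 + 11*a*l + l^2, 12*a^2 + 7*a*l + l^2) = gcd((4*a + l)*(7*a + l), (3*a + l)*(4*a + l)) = 4*a + l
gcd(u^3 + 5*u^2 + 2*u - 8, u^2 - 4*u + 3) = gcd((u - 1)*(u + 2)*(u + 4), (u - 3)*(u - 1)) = u - 1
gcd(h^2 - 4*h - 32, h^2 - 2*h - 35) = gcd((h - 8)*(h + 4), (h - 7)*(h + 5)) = 1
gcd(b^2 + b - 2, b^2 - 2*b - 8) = b + 2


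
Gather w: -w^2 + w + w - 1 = -w^2 + 2*w - 1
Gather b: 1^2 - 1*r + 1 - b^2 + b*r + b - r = -b^2 + b*(r + 1) - 2*r + 2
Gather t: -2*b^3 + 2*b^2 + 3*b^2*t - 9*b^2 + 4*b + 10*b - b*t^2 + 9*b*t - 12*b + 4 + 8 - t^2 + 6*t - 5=-2*b^3 - 7*b^2 + 2*b + t^2*(-b - 1) + t*(3*b^2 + 9*b + 6) + 7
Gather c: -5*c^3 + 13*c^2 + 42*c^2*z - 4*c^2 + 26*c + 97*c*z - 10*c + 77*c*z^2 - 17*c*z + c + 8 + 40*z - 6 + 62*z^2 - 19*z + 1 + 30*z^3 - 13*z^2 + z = -5*c^3 + c^2*(42*z + 9) + c*(77*z^2 + 80*z + 17) + 30*z^3 + 49*z^2 + 22*z + 3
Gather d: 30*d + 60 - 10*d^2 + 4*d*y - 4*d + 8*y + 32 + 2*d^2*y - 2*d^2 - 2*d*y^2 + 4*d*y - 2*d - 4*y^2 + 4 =d^2*(2*y - 12) + d*(-2*y^2 + 8*y + 24) - 4*y^2 + 8*y + 96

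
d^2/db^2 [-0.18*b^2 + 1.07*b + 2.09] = -0.360000000000000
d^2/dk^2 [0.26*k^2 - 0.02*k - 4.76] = 0.520000000000000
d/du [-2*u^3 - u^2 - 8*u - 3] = -6*u^2 - 2*u - 8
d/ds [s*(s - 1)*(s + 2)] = 3*s^2 + 2*s - 2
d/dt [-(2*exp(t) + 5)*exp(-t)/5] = exp(-t)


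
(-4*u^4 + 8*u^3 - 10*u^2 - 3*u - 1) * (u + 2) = -4*u^5 + 6*u^3 - 23*u^2 - 7*u - 2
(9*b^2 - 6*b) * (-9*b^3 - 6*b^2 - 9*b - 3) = -81*b^5 - 45*b^3 + 27*b^2 + 18*b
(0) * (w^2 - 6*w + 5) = 0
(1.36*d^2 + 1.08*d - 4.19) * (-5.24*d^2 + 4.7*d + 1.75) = -7.1264*d^4 + 0.7328*d^3 + 29.4116*d^2 - 17.803*d - 7.3325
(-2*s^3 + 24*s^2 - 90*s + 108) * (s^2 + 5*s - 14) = -2*s^5 + 14*s^4 + 58*s^3 - 678*s^2 + 1800*s - 1512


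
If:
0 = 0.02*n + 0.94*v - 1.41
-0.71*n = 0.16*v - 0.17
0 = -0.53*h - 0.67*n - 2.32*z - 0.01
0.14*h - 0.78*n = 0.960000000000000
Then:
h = 6.31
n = -0.10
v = 1.50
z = -1.42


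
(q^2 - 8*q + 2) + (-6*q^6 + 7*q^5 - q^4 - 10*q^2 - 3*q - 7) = -6*q^6 + 7*q^5 - q^4 - 9*q^2 - 11*q - 5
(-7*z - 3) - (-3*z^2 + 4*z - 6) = 3*z^2 - 11*z + 3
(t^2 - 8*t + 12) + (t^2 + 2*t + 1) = 2*t^2 - 6*t + 13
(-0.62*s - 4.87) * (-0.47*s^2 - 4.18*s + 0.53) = 0.2914*s^3 + 4.8805*s^2 + 20.028*s - 2.5811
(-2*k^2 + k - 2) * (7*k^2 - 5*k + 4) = -14*k^4 + 17*k^3 - 27*k^2 + 14*k - 8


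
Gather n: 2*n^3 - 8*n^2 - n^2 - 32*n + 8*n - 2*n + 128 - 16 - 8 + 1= 2*n^3 - 9*n^2 - 26*n + 105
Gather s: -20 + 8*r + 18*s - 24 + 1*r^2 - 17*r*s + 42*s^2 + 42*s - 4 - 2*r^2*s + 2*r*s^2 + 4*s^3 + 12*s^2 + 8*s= r^2 + 8*r + 4*s^3 + s^2*(2*r + 54) + s*(-2*r^2 - 17*r + 68) - 48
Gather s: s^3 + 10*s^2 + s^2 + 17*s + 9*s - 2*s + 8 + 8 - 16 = s^3 + 11*s^2 + 24*s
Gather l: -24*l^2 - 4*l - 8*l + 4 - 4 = -24*l^2 - 12*l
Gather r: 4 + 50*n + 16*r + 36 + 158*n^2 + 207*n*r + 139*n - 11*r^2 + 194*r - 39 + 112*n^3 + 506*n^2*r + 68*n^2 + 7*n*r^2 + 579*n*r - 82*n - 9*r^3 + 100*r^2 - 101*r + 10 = 112*n^3 + 226*n^2 + 107*n - 9*r^3 + r^2*(7*n + 89) + r*(506*n^2 + 786*n + 109) + 11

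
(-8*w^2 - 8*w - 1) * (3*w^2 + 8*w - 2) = -24*w^4 - 88*w^3 - 51*w^2 + 8*w + 2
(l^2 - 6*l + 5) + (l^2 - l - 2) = 2*l^2 - 7*l + 3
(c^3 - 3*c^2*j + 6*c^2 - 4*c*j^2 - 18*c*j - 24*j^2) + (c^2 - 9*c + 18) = c^3 - 3*c^2*j + 7*c^2 - 4*c*j^2 - 18*c*j - 9*c - 24*j^2 + 18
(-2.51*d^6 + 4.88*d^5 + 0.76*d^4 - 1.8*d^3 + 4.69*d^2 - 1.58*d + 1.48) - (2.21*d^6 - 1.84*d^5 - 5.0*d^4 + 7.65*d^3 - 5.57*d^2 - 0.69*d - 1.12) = -4.72*d^6 + 6.72*d^5 + 5.76*d^4 - 9.45*d^3 + 10.26*d^2 - 0.89*d + 2.6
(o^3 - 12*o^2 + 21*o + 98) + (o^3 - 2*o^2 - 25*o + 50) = 2*o^3 - 14*o^2 - 4*o + 148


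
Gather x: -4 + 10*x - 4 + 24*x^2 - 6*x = 24*x^2 + 4*x - 8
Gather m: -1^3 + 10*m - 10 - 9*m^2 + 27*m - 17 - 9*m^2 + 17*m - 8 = -18*m^2 + 54*m - 36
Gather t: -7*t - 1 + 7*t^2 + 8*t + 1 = 7*t^2 + t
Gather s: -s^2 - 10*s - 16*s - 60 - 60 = -s^2 - 26*s - 120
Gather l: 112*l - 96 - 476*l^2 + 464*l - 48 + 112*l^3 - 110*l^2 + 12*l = 112*l^3 - 586*l^2 + 588*l - 144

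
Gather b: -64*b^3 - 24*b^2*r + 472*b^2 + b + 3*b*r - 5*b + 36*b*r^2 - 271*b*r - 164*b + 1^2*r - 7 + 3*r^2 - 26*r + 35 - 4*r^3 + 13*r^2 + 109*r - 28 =-64*b^3 + b^2*(472 - 24*r) + b*(36*r^2 - 268*r - 168) - 4*r^3 + 16*r^2 + 84*r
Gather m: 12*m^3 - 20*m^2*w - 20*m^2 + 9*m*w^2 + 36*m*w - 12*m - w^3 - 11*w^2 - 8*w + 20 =12*m^3 + m^2*(-20*w - 20) + m*(9*w^2 + 36*w - 12) - w^3 - 11*w^2 - 8*w + 20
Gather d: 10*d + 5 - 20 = 10*d - 15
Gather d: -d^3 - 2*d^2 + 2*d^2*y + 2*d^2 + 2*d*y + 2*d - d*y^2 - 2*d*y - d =-d^3 + 2*d^2*y + d*(1 - y^2)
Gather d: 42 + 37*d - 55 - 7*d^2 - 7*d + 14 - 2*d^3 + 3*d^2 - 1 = -2*d^3 - 4*d^2 + 30*d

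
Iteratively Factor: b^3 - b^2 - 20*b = (b + 4)*(b^2 - 5*b) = (b - 5)*(b + 4)*(b)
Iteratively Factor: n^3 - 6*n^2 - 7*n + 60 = (n - 5)*(n^2 - n - 12) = (n - 5)*(n + 3)*(n - 4)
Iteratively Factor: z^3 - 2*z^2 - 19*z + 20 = (z + 4)*(z^2 - 6*z + 5) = (z - 1)*(z + 4)*(z - 5)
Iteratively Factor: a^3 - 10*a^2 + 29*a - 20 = (a - 4)*(a^2 - 6*a + 5) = (a - 4)*(a - 1)*(a - 5)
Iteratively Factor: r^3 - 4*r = (r - 2)*(r^2 + 2*r) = (r - 2)*(r + 2)*(r)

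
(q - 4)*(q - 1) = q^2 - 5*q + 4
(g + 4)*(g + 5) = g^2 + 9*g + 20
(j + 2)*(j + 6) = j^2 + 8*j + 12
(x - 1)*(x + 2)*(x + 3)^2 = x^4 + 7*x^3 + 13*x^2 - 3*x - 18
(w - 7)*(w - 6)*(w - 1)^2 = w^4 - 15*w^3 + 69*w^2 - 97*w + 42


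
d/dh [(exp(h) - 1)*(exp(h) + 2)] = (2*exp(h) + 1)*exp(h)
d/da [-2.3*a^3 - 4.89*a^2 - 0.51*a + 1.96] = -6.9*a^2 - 9.78*a - 0.51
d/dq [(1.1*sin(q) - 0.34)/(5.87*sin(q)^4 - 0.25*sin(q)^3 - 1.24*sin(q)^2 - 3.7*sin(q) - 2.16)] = (-19.371*sin(q)^4 + 8.5332*sin(q)^3 + 1.109*sin(q)^2 - 0.8432*sin(q) - 3.634)*cos(q)/(34.4569*sin(q)^8 - 2.935*sin(q)^7 - 14.4951*sin(q)^6 - 42.818*sin(q)^5 - 21.9708*sin(q)^4 + 10.256*sin(q)^3 + 19.0468*sin(q)^2 + 15.984*sin(q) + 4.6656)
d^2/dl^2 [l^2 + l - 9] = 2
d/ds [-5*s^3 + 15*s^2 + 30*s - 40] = -15*s^2 + 30*s + 30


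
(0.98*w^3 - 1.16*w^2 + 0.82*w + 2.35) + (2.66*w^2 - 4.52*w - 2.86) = 0.98*w^3 + 1.5*w^2 - 3.7*w - 0.51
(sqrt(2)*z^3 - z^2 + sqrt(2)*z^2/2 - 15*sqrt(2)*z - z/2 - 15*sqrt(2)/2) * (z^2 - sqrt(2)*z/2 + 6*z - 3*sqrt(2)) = sqrt(2)*z^5 - 2*z^4 + 13*sqrt(2)*z^4/2 - 23*sqrt(2)*z^3/2 - 13*z^3 - 377*sqrt(2)*z^2/4 + 9*z^2 - 87*sqrt(2)*z/2 + 195*z/2 + 45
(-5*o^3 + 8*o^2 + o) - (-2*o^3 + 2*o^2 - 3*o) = -3*o^3 + 6*o^2 + 4*o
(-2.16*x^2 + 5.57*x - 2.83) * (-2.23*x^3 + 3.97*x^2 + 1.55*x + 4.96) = 4.8168*x^5 - 20.9963*x^4 + 25.0758*x^3 - 13.3152*x^2 + 23.2407*x - 14.0368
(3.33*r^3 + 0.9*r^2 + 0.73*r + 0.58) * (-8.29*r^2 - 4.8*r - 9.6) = -27.6057*r^5 - 23.445*r^4 - 42.3397*r^3 - 16.9522*r^2 - 9.792*r - 5.568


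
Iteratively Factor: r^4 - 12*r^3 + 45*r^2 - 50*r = (r - 5)*(r^3 - 7*r^2 + 10*r) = (r - 5)^2*(r^2 - 2*r) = (r - 5)^2*(r - 2)*(r)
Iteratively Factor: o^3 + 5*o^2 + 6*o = (o)*(o^2 + 5*o + 6) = o*(o + 2)*(o + 3)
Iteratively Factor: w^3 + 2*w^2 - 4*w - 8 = (w + 2)*(w^2 - 4) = (w + 2)^2*(w - 2)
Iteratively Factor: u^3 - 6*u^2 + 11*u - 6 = (u - 2)*(u^2 - 4*u + 3) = (u - 3)*(u - 2)*(u - 1)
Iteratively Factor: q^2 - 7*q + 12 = (q - 3)*(q - 4)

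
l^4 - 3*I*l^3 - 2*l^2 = l^2*(l - 2*I)*(l - I)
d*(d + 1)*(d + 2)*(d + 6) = d^4 + 9*d^3 + 20*d^2 + 12*d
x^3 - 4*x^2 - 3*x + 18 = (x - 3)^2*(x + 2)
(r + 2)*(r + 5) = r^2 + 7*r + 10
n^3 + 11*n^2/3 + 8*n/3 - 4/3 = (n - 1/3)*(n + 2)^2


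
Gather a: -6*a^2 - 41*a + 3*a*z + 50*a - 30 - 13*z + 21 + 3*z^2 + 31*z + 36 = -6*a^2 + a*(3*z + 9) + 3*z^2 + 18*z + 27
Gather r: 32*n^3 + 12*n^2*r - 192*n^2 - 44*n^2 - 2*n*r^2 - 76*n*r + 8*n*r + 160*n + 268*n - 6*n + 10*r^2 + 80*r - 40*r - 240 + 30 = 32*n^3 - 236*n^2 + 422*n + r^2*(10 - 2*n) + r*(12*n^2 - 68*n + 40) - 210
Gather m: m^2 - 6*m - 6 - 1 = m^2 - 6*m - 7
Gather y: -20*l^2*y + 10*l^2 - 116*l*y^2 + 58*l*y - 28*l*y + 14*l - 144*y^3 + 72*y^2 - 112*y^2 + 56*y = 10*l^2 + 14*l - 144*y^3 + y^2*(-116*l - 40) + y*(-20*l^2 + 30*l + 56)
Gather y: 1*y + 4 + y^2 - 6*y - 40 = y^2 - 5*y - 36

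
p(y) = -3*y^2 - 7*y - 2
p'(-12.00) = 65.00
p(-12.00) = -350.00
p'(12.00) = -79.00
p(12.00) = -518.00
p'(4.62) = -34.72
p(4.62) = -98.37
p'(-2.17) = 6.02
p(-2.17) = -0.94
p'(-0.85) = -1.90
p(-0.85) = 1.78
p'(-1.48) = 1.88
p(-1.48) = 1.79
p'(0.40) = -9.40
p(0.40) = -5.28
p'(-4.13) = 17.78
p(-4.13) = -24.26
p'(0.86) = -12.16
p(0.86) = -10.24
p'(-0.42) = -4.48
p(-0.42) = 0.41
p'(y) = -6*y - 7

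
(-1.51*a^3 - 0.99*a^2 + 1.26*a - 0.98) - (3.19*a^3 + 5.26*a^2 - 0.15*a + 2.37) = -4.7*a^3 - 6.25*a^2 + 1.41*a - 3.35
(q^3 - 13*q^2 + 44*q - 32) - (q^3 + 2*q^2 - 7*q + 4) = -15*q^2 + 51*q - 36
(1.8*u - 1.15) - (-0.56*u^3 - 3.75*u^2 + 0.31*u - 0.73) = 0.56*u^3 + 3.75*u^2 + 1.49*u - 0.42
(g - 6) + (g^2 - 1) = g^2 + g - 7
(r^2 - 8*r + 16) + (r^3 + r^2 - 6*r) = r^3 + 2*r^2 - 14*r + 16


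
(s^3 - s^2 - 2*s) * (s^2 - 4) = s^5 - s^4 - 6*s^3 + 4*s^2 + 8*s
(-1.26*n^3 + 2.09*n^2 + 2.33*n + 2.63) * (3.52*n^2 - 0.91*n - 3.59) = -4.4352*n^5 + 8.5034*n^4 + 10.8231*n^3 - 0.365799999999999*n^2 - 10.758*n - 9.4417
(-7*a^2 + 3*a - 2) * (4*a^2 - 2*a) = -28*a^4 + 26*a^3 - 14*a^2 + 4*a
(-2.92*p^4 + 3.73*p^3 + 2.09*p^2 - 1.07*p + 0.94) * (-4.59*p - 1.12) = 13.4028*p^5 - 13.8503*p^4 - 13.7707*p^3 + 2.5705*p^2 - 3.1162*p - 1.0528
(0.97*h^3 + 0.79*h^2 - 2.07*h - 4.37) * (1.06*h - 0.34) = 1.0282*h^4 + 0.5076*h^3 - 2.4628*h^2 - 3.9284*h + 1.4858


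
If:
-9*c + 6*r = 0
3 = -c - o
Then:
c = 2*r/3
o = -2*r/3 - 3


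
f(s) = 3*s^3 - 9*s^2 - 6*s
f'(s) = 9*s^2 - 18*s - 6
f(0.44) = -4.13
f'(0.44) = -12.18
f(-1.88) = -40.46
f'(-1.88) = 59.65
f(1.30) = -16.42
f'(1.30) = -14.19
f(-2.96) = -138.90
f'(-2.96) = 126.13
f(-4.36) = -393.57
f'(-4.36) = 243.57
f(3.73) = 8.09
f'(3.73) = 52.08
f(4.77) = 92.20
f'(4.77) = 112.92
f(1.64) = -20.81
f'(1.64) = -11.31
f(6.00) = 288.00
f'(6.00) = 210.00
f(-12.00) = -6408.00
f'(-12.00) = 1506.00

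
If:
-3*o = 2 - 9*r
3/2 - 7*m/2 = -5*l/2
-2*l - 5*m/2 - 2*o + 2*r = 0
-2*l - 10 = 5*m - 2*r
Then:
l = -1009/627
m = -452/627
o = 2570/627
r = 332/209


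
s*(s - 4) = s^2 - 4*s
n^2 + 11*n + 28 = (n + 4)*(n + 7)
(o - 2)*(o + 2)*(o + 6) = o^3 + 6*o^2 - 4*o - 24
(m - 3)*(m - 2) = m^2 - 5*m + 6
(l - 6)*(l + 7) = l^2 + l - 42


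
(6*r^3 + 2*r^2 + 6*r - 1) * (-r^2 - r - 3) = -6*r^5 - 8*r^4 - 26*r^3 - 11*r^2 - 17*r + 3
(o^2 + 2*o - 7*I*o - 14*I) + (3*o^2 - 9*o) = 4*o^2 - 7*o - 7*I*o - 14*I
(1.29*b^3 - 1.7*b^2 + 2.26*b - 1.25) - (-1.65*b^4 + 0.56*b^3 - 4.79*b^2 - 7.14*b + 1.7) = 1.65*b^4 + 0.73*b^3 + 3.09*b^2 + 9.4*b - 2.95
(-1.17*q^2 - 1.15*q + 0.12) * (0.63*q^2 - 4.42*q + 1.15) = -0.7371*q^4 + 4.4469*q^3 + 3.8131*q^2 - 1.8529*q + 0.138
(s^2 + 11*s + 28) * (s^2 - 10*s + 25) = s^4 + s^3 - 57*s^2 - 5*s + 700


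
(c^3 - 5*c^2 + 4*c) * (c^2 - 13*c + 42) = c^5 - 18*c^4 + 111*c^3 - 262*c^2 + 168*c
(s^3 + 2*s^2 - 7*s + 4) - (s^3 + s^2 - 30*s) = s^2 + 23*s + 4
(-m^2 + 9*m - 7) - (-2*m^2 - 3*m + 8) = m^2 + 12*m - 15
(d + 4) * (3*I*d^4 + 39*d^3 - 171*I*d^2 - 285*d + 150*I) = 3*I*d^5 + 39*d^4 + 12*I*d^4 + 156*d^3 - 171*I*d^3 - 285*d^2 - 684*I*d^2 - 1140*d + 150*I*d + 600*I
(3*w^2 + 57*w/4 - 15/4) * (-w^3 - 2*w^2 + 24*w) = -3*w^5 - 81*w^4/4 + 189*w^3/4 + 699*w^2/2 - 90*w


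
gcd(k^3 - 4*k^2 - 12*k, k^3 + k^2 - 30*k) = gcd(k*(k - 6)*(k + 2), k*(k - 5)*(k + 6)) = k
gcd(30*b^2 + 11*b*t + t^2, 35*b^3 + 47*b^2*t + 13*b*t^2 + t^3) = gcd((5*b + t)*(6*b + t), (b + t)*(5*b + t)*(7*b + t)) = 5*b + t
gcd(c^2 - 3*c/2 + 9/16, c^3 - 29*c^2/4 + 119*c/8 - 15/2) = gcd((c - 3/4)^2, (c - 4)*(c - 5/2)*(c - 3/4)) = c - 3/4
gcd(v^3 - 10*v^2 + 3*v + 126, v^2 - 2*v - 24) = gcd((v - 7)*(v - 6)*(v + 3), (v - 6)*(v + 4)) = v - 6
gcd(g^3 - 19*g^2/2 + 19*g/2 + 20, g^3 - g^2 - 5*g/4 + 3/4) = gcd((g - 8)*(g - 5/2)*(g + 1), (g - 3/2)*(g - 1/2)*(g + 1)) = g + 1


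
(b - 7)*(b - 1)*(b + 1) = b^3 - 7*b^2 - b + 7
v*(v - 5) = v^2 - 5*v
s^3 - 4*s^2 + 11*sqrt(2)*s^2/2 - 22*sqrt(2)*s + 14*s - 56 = (s - 4)*(s + 2*sqrt(2))*(s + 7*sqrt(2)/2)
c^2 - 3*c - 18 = (c - 6)*(c + 3)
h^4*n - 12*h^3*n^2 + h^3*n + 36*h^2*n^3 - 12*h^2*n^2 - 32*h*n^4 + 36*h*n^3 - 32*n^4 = (h - 8*n)*(h - 2*n)^2*(h*n + n)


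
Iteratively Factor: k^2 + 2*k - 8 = (k - 2)*(k + 4)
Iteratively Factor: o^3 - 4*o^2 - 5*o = (o + 1)*(o^2 - 5*o) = (o - 5)*(o + 1)*(o)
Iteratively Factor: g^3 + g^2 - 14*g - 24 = (g - 4)*(g^2 + 5*g + 6) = (g - 4)*(g + 2)*(g + 3)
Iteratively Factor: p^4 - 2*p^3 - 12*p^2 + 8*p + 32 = (p + 2)*(p^3 - 4*p^2 - 4*p + 16) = (p - 2)*(p + 2)*(p^2 - 2*p - 8) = (p - 4)*(p - 2)*(p + 2)*(p + 2)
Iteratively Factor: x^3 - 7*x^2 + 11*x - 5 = (x - 1)*(x^2 - 6*x + 5) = (x - 5)*(x - 1)*(x - 1)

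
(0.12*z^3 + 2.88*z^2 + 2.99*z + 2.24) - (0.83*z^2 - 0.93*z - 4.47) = 0.12*z^3 + 2.05*z^2 + 3.92*z + 6.71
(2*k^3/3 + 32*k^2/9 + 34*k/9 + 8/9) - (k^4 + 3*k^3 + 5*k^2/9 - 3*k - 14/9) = -k^4 - 7*k^3/3 + 3*k^2 + 61*k/9 + 22/9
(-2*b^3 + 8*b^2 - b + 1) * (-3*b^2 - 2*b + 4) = 6*b^5 - 20*b^4 - 21*b^3 + 31*b^2 - 6*b + 4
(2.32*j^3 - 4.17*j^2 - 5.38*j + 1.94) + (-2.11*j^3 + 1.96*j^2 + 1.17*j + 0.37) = 0.21*j^3 - 2.21*j^2 - 4.21*j + 2.31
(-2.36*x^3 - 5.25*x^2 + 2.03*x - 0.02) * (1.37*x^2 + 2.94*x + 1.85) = -3.2332*x^5 - 14.1309*x^4 - 17.0199*x^3 - 3.7717*x^2 + 3.6967*x - 0.037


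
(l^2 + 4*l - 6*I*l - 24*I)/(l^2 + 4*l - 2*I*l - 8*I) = (l - 6*I)/(l - 2*I)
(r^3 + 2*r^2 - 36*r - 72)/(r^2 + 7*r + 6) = (r^2 - 4*r - 12)/(r + 1)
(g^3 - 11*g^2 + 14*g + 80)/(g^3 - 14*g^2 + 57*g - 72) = (g^2 - 3*g - 10)/(g^2 - 6*g + 9)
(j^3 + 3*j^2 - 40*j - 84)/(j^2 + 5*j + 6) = (j^2 + j - 42)/(j + 3)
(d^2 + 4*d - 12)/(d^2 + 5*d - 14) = (d + 6)/(d + 7)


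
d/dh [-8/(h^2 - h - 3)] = 8*(2*h - 1)/(-h^2 + h + 3)^2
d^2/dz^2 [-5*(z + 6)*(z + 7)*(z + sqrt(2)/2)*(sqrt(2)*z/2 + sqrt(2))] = -30*sqrt(2)*z^2 - 225*sqrt(2)*z - 15*z - 340*sqrt(2) - 75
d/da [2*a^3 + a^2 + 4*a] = 6*a^2 + 2*a + 4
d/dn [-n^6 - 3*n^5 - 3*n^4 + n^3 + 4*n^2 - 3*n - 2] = -6*n^5 - 15*n^4 - 12*n^3 + 3*n^2 + 8*n - 3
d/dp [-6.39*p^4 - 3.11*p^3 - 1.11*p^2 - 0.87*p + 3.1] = -25.56*p^3 - 9.33*p^2 - 2.22*p - 0.87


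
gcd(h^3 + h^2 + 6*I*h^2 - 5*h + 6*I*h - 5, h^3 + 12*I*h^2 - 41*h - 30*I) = h^2 + 6*I*h - 5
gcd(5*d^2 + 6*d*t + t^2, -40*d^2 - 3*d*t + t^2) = 5*d + t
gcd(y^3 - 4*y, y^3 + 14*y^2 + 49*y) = y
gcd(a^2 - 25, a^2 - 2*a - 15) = a - 5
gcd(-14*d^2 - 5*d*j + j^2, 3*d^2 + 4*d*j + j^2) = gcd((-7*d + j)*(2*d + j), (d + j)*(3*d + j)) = 1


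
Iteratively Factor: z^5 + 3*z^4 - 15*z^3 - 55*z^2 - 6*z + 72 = (z + 3)*(z^4 - 15*z^2 - 10*z + 24) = (z + 3)^2*(z^3 - 3*z^2 - 6*z + 8) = (z + 2)*(z + 3)^2*(z^2 - 5*z + 4) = (z - 4)*(z + 2)*(z + 3)^2*(z - 1)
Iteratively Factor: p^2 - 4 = (p - 2)*(p + 2)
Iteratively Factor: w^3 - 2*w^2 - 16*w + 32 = (w + 4)*(w^2 - 6*w + 8) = (w - 4)*(w + 4)*(w - 2)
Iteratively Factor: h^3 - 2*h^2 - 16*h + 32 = (h + 4)*(h^2 - 6*h + 8) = (h - 2)*(h + 4)*(h - 4)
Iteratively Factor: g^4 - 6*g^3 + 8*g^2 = (g)*(g^3 - 6*g^2 + 8*g) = g*(g - 2)*(g^2 - 4*g) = g^2*(g - 2)*(g - 4)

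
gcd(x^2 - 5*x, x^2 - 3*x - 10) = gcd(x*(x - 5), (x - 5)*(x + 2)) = x - 5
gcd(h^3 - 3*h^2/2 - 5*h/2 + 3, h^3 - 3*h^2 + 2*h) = h^2 - 3*h + 2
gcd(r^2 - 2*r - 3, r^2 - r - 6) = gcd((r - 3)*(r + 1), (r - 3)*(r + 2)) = r - 3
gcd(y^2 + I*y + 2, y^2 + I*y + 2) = y^2 + I*y + 2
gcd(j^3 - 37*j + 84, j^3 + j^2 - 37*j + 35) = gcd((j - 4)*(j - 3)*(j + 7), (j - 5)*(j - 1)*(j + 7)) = j + 7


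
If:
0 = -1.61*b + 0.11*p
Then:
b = 0.0683229813664596*p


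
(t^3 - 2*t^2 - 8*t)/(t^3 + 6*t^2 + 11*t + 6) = t*(t - 4)/(t^2 + 4*t + 3)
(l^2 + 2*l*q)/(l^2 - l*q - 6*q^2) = l/(l - 3*q)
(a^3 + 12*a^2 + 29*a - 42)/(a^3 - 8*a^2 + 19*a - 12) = (a^2 + 13*a + 42)/(a^2 - 7*a + 12)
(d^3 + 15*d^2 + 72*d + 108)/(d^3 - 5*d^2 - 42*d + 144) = (d^2 + 9*d + 18)/(d^2 - 11*d + 24)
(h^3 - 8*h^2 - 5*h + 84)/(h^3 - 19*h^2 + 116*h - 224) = (h + 3)/(h - 8)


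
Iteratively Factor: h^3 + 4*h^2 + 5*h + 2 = (h + 1)*(h^2 + 3*h + 2) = (h + 1)^2*(h + 2)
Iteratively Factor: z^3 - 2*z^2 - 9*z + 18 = (z + 3)*(z^2 - 5*z + 6) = (z - 3)*(z + 3)*(z - 2)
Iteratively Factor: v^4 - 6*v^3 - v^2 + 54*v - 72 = (v - 2)*(v^3 - 4*v^2 - 9*v + 36) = (v - 4)*(v - 2)*(v^2 - 9) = (v - 4)*(v - 3)*(v - 2)*(v + 3)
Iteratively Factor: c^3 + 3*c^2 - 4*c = (c + 4)*(c^2 - c) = (c - 1)*(c + 4)*(c)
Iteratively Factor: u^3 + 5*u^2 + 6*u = (u + 3)*(u^2 + 2*u) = u*(u + 3)*(u + 2)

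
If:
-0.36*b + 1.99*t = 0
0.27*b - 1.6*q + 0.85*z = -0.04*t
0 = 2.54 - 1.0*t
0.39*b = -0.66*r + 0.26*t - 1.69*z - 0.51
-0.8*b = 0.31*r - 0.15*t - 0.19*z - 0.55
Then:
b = 14.04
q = 6.64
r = -28.37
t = 2.54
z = 7.93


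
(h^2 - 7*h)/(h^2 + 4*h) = (h - 7)/(h + 4)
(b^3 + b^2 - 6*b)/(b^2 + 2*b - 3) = b*(b - 2)/(b - 1)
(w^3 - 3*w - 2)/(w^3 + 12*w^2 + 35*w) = (w^3 - 3*w - 2)/(w*(w^2 + 12*w + 35))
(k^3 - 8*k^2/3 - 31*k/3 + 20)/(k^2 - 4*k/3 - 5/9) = 3*(k^2 - k - 12)/(3*k + 1)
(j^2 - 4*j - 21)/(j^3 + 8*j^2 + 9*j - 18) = (j - 7)/(j^2 + 5*j - 6)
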